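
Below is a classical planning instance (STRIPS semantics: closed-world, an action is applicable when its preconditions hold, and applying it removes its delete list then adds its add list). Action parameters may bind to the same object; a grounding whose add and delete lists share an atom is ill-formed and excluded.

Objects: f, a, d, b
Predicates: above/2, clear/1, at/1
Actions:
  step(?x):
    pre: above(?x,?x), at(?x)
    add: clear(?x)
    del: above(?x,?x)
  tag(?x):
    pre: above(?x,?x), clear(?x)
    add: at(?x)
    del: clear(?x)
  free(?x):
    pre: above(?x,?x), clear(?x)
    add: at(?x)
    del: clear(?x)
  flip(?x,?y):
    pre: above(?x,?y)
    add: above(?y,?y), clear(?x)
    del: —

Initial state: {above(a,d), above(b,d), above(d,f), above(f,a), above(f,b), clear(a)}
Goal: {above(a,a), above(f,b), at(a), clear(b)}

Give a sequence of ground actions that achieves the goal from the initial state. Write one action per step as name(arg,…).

flip(f,a); tag(a); flip(b,d)

1. flip(f,a)  →  {above(a,a), above(a,d), above(b,d), above(d,f), above(f,a), above(f,b), clear(a), clear(f)}
2. tag(a)  →  {above(a,a), above(a,d), above(b,d), above(d,f), above(f,a), above(f,b), at(a), clear(f)}
3. flip(b,d)  →  {above(a,a), above(a,d), above(b,d), above(d,d), above(d,f), above(f,a), above(f,b), at(a), clear(b), clear(f)}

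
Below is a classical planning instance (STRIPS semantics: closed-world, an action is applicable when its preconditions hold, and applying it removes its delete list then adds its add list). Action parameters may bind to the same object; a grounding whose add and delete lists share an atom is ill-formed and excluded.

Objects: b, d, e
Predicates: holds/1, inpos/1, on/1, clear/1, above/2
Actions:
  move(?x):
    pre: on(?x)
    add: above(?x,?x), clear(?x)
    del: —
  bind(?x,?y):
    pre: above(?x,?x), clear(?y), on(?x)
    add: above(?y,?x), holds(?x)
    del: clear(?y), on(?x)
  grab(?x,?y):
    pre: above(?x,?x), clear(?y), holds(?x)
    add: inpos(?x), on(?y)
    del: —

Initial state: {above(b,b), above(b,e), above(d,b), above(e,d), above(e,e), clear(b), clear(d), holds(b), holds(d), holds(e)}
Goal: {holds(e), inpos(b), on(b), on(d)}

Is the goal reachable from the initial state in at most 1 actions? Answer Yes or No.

1. grab(b,b)  →  {above(b,b), above(b,e), above(d,b), above(e,d), above(e,e), clear(b), clear(d), holds(b), holds(d), holds(e), inpos(b), on(b)}
2. grab(b,d)  →  {above(b,b), above(b,e), above(d,b), above(e,d), above(e,e), clear(b), clear(d), holds(b), holds(d), holds(e), inpos(b), on(b), on(d)}
optimal plan length = 2; 2 > 1

No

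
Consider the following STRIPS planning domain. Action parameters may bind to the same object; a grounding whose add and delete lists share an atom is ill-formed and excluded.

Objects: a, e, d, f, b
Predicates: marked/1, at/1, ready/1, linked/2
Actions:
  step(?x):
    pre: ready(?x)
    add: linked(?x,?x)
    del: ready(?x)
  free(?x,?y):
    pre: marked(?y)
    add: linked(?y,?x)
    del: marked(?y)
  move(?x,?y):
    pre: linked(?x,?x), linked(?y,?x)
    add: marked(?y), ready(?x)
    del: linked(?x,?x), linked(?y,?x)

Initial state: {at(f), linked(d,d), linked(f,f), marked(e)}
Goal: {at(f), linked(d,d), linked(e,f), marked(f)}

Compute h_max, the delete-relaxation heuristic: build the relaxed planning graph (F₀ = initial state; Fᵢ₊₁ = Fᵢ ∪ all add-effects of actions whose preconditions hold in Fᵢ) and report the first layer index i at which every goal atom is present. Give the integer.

F0 = init (4 atoms)
F1 = F0 ∪ {linked(e,a), linked(e,b), linked(e,d), linked(e,e), linked(e,f), marked(d), marked(f), ready(d), ready(f)}  (13 atoms)
goal ⊆ F1  ⇒  h_max = 1

1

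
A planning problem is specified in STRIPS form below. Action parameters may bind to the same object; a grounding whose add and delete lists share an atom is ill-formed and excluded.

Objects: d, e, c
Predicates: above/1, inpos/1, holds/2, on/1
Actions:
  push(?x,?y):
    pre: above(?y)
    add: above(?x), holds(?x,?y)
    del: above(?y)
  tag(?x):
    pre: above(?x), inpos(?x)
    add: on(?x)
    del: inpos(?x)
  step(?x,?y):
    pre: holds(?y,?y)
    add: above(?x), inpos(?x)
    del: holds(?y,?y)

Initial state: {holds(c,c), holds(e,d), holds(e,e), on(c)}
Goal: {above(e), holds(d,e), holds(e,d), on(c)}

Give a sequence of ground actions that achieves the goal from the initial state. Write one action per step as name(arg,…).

1. step(e,e)  →  {above(e), holds(c,c), holds(e,d), inpos(e), on(c)}
2. push(d,e)  →  {above(d), holds(c,c), holds(d,e), holds(e,d), inpos(e), on(c)}
3. push(e,d)  →  {above(e), holds(c,c), holds(d,e), holds(e,d), inpos(e), on(c)}

step(e,e); push(d,e); push(e,d)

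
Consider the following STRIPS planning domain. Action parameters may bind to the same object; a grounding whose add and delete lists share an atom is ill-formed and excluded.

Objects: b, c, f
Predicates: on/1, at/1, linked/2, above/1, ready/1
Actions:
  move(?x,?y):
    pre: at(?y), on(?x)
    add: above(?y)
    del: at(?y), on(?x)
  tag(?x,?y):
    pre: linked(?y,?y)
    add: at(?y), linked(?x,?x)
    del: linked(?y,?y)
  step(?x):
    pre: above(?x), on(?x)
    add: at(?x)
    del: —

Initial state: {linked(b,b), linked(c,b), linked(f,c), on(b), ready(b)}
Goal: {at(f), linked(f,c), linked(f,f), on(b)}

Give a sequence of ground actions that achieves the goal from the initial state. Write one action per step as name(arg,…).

tag(f,b); tag(b,f); tag(f,b)

1. tag(f,b)  →  {at(b), linked(c,b), linked(f,c), linked(f,f), on(b), ready(b)}
2. tag(b,f)  →  {at(b), at(f), linked(b,b), linked(c,b), linked(f,c), on(b), ready(b)}
3. tag(f,b)  →  {at(b), at(f), linked(c,b), linked(f,c), linked(f,f), on(b), ready(b)}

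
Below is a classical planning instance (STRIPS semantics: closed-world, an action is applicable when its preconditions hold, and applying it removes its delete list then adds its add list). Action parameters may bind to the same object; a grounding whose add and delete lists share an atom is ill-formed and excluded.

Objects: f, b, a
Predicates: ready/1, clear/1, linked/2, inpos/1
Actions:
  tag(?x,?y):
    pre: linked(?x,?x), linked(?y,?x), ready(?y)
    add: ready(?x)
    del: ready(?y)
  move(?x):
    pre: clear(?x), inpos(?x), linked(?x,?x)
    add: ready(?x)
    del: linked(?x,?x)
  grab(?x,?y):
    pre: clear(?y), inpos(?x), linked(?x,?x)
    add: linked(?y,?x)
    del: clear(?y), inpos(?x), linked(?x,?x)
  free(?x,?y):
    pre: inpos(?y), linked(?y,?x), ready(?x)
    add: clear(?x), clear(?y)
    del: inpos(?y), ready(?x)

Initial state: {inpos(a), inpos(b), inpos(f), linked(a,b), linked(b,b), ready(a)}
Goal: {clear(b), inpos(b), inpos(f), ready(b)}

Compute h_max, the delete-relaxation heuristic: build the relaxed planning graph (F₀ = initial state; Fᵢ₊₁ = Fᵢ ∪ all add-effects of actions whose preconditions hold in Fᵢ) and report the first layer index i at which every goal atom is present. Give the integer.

2

F0 = init (6 atoms)
F1 = F0 ∪ {ready(b)}  (7 atoms)
F2 = F1 ∪ {clear(a), clear(b)}  (9 atoms)
goal ⊆ F2  ⇒  h_max = 2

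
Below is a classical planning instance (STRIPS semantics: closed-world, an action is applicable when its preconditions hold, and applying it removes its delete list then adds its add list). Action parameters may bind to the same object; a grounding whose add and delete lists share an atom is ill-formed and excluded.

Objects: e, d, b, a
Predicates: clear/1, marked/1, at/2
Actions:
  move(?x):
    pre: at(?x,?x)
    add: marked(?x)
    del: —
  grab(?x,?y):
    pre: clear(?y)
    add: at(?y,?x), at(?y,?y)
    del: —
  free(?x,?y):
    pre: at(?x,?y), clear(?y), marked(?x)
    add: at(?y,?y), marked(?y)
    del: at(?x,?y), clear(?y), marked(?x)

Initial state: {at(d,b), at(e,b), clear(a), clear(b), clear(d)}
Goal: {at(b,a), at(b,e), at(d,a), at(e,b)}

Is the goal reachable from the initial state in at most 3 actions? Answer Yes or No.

Yes

1. grab(e,b)  →  {at(b,b), at(b,e), at(d,b), at(e,b), clear(a), clear(b), clear(d)}
2. grab(a,d)  →  {at(b,b), at(b,e), at(d,a), at(d,b), at(d,d), at(e,b), clear(a), clear(b), clear(d)}
3. grab(a,b)  →  {at(b,a), at(b,b), at(b,e), at(d,a), at(d,b), at(d,d), at(e,b), clear(a), clear(b), clear(d)}
optimal plan length = 3; 3 ≤ 3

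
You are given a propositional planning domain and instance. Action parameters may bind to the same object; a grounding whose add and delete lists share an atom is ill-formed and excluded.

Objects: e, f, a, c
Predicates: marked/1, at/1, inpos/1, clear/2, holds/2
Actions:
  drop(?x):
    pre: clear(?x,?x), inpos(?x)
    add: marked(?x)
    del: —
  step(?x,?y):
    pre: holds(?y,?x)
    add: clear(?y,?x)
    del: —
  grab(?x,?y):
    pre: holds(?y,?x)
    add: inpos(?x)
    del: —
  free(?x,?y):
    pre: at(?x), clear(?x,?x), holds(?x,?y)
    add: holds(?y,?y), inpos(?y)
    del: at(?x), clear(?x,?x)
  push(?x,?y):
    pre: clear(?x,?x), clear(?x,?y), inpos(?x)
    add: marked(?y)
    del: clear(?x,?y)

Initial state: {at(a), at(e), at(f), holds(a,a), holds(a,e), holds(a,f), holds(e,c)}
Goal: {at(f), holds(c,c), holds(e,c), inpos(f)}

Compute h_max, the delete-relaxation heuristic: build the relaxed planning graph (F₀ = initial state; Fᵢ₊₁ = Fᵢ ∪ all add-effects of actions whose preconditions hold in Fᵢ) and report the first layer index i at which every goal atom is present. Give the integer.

4

F0 = init (7 atoms)
F1 = F0 ∪ {clear(a,a), clear(a,e), clear(a,f), clear(e,c), inpos(a), inpos(c), inpos(e), inpos(f)}  (15 atoms)
F2 = F1 ∪ {holds(e,e), holds(f,f), marked(a), marked(e), marked(f)}  (20 atoms)
F3 = F2 ∪ {clear(e,e), clear(f,f)}  (22 atoms)
F4 = F3 ∪ {holds(c,c), marked(c)}  (24 atoms)
goal ⊆ F4  ⇒  h_max = 4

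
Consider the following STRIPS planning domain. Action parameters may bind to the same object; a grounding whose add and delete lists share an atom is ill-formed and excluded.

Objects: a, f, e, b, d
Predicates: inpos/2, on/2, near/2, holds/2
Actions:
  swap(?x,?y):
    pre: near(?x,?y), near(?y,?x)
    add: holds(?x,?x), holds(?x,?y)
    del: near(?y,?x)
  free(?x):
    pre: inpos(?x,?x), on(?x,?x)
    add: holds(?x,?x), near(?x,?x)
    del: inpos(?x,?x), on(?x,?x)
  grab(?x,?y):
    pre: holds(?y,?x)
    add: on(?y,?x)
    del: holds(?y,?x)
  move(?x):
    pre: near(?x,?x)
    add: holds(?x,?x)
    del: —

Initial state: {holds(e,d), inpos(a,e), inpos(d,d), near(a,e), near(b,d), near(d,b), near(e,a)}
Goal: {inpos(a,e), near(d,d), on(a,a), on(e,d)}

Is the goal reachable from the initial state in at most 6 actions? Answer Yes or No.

1. swap(a,e)  →  {holds(a,a), holds(a,e), holds(e,d), inpos(a,e), inpos(d,d), near(a,e), near(b,d), near(d,b)}
2. swap(d,b)  →  {holds(a,a), holds(a,e), holds(d,b), holds(d,d), holds(e,d), inpos(a,e), inpos(d,d), near(a,e), near(d,b)}
3. grab(a,a)  →  {holds(a,e), holds(d,b), holds(d,d), holds(e,d), inpos(a,e), inpos(d,d), near(a,e), near(d,b), on(a,a)}
4. grab(d,e)  →  {holds(a,e), holds(d,b), holds(d,d), inpos(a,e), inpos(d,d), near(a,e), near(d,b), on(a,a), on(e,d)}
5. grab(d,d)  →  {holds(a,e), holds(d,b), inpos(a,e), inpos(d,d), near(a,e), near(d,b), on(a,a), on(d,d), on(e,d)}
6. free(d)  →  {holds(a,e), holds(d,b), holds(d,d), inpos(a,e), near(a,e), near(d,b), near(d,d), on(a,a), on(e,d)}
optimal plan length = 6; 6 ≤ 6

Yes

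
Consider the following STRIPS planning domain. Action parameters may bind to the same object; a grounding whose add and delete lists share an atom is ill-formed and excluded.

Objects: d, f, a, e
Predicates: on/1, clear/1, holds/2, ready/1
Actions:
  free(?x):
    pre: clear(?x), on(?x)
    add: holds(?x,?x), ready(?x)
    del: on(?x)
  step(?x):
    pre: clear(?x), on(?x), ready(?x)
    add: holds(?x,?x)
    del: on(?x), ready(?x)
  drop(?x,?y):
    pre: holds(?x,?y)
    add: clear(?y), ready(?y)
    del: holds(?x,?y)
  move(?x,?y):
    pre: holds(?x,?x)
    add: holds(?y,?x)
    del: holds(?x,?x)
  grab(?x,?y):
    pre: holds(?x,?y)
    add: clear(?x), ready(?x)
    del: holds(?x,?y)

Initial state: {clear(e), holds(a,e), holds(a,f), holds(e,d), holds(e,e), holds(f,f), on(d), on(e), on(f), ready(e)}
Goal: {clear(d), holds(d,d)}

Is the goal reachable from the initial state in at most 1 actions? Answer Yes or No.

1. drop(e,d)  →  {clear(d), clear(e), holds(a,e), holds(a,f), holds(e,e), holds(f,f), on(d), on(e), on(f), ready(d), ready(e)}
2. free(d)  →  {clear(d), clear(e), holds(a,e), holds(a,f), holds(d,d), holds(e,e), holds(f,f), on(e), on(f), ready(d), ready(e)}
optimal plan length = 2; 2 > 1

No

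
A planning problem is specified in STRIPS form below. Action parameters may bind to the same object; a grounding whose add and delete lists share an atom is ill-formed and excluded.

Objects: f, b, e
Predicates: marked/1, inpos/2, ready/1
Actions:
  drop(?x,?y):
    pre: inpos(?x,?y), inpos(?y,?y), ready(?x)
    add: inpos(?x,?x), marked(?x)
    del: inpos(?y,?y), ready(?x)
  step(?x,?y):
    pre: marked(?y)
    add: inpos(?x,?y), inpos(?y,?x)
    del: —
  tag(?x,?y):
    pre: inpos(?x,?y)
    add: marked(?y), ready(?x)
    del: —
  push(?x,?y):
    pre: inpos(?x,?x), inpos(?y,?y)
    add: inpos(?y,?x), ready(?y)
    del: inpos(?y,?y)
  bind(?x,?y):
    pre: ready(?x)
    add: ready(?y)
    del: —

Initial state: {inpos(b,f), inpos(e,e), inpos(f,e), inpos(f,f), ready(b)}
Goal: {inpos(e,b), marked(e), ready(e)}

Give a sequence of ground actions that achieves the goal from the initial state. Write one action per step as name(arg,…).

tag(e,e); step(b,e)

1. tag(e,e)  →  {inpos(b,f), inpos(e,e), inpos(f,e), inpos(f,f), marked(e), ready(b), ready(e)}
2. step(b,e)  →  {inpos(b,e), inpos(b,f), inpos(e,b), inpos(e,e), inpos(f,e), inpos(f,f), marked(e), ready(b), ready(e)}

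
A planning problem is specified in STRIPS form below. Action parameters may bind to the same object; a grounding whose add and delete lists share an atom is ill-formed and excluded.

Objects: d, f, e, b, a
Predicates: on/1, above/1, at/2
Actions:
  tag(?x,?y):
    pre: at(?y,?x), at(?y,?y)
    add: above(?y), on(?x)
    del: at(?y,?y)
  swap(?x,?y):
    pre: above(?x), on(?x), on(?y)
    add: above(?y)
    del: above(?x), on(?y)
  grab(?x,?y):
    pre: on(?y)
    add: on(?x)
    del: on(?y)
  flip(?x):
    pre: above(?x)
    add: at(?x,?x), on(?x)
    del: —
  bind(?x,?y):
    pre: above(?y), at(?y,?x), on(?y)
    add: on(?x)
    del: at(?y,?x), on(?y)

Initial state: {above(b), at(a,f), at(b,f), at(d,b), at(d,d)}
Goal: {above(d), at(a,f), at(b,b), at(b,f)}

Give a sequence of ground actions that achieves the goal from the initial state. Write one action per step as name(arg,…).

1. tag(d,d)  →  {above(b), above(d), at(a,f), at(b,f), at(d,b), on(d)}
2. flip(b)  →  {above(b), above(d), at(a,f), at(b,b), at(b,f), at(d,b), on(b), on(d)}

tag(d,d); flip(b)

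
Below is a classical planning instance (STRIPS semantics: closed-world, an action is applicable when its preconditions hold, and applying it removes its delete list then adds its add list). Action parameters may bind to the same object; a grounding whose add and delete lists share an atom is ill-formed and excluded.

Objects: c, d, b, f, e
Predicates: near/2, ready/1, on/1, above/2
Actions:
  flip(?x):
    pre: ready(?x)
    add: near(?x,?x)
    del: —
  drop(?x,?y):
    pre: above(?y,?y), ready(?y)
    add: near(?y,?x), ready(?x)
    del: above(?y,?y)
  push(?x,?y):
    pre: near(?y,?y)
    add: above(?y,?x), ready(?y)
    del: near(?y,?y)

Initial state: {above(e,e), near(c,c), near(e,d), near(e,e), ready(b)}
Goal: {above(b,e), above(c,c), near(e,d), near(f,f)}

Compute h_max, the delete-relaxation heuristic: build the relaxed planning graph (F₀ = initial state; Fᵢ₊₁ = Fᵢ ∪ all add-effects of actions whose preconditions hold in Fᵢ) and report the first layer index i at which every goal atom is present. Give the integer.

F0 = init (5 atoms)
F1 = F0 ∪ {above(c,b), above(c,c), above(c,d), above(c,e), above(c,f), above(e,b), above(e,c), above(e,d), above(e,f), near(b,b), ready(c), ready(e)}  (17 atoms)
F2 = F1 ∪ {above(b,b), above(b,c), above(b,d), above(b,e), above(b,f), near(c,b), near(c,d), near(c,e), near(c,f), near(e,b), near(e,c), near(e,f), ready(d), ready(f)}  (31 atoms)
F3 = F2 ∪ {near(b,c), near(b,d), near(b,e), near(b,f), near(d,d), near(f,f)}  (37 atoms)
goal ⊆ F3  ⇒  h_max = 3

3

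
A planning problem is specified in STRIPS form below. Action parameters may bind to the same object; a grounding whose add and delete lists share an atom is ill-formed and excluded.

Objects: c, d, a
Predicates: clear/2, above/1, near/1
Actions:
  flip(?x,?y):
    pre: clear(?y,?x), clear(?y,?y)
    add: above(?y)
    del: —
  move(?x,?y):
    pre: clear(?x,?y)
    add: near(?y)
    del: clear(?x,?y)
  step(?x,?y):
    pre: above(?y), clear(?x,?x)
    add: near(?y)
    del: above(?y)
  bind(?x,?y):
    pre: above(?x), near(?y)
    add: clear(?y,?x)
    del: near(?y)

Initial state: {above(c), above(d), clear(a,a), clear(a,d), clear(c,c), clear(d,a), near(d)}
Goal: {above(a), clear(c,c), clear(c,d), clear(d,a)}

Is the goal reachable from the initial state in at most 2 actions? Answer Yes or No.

1. flip(d,a)  →  {above(a), above(c), above(d), clear(a,a), clear(a,d), clear(c,c), clear(d,a), near(d)}
2. step(c,c)  →  {above(a), above(d), clear(a,a), clear(a,d), clear(c,c), clear(d,a), near(c), near(d)}
3. bind(d,c)  →  {above(a), above(d), clear(a,a), clear(a,d), clear(c,c), clear(c,d), clear(d,a), near(d)}
optimal plan length = 3; 3 > 2

No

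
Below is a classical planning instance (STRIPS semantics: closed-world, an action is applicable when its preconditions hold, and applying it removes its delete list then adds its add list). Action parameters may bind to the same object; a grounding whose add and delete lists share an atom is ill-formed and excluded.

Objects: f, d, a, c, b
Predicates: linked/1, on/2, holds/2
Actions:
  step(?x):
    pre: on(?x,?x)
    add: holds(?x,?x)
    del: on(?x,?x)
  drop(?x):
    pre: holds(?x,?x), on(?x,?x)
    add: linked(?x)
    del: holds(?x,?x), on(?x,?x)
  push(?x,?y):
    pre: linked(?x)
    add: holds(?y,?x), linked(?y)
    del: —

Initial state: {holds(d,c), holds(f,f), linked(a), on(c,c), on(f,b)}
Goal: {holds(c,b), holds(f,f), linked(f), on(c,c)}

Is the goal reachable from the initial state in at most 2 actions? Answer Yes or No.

1. push(a,f)  →  {holds(d,c), holds(f,a), holds(f,f), linked(a), linked(f), on(c,c), on(f,b)}
2. push(f,b)  →  {holds(b,f), holds(d,c), holds(f,a), holds(f,f), linked(a), linked(b), linked(f), on(c,c), on(f,b)}
3. push(b,c)  →  {holds(b,f), holds(c,b), holds(d,c), holds(f,a), holds(f,f), linked(a), linked(b), linked(c), linked(f), on(c,c), on(f,b)}
optimal plan length = 3; 3 > 2

No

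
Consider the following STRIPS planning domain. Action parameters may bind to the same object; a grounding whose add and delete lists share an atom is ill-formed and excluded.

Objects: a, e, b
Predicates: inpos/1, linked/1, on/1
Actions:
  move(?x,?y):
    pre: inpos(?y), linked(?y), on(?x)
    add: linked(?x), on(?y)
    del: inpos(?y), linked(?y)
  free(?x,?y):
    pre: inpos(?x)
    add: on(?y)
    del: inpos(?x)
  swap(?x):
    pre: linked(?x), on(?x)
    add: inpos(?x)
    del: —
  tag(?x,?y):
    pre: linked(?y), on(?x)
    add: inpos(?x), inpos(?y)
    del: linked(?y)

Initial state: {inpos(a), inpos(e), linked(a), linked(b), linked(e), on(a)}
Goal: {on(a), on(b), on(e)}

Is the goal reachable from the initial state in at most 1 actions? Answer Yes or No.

1. move(a,e)  →  {inpos(a), linked(a), linked(b), on(a), on(e)}
2. free(a,b)  →  {linked(a), linked(b), on(a), on(b), on(e)}
optimal plan length = 2; 2 > 1

No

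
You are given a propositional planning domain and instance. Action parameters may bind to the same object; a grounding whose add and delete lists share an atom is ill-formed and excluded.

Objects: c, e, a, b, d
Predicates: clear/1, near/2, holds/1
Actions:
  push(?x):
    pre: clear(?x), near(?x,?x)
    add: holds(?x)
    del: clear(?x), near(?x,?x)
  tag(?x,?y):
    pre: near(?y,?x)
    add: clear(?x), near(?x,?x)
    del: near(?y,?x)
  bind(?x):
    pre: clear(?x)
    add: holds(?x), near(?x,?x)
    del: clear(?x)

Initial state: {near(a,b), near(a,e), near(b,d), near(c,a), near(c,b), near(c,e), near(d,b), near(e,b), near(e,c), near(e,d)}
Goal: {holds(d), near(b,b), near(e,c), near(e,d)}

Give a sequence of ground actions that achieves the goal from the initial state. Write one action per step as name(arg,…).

1. tag(b,c)  →  {clear(b), near(a,b), near(a,e), near(b,b), near(b,d), near(c,a), near(c,e), near(d,b), near(e,b), near(e,c), near(e,d)}
2. tag(d,b)  →  {clear(b), clear(d), near(a,b), near(a,e), near(b,b), near(c,a), near(c,e), near(d,b), near(d,d), near(e,b), near(e,c), near(e,d)}
3. push(d)  →  {clear(b), holds(d), near(a,b), near(a,e), near(b,b), near(c,a), near(c,e), near(d,b), near(e,b), near(e,c), near(e,d)}

tag(b,c); tag(d,b); push(d)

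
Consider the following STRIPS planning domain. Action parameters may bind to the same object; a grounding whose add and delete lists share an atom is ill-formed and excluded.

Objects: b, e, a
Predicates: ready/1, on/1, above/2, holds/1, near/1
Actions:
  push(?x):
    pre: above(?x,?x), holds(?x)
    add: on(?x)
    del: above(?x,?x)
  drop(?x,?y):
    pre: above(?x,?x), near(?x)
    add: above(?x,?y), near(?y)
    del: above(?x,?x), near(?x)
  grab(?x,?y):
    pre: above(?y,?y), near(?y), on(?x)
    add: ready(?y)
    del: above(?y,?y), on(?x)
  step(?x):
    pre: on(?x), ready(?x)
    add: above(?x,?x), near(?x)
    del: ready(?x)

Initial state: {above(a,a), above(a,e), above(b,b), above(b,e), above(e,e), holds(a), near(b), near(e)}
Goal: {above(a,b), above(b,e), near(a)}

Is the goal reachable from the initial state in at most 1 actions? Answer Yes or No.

1. drop(b,a)  →  {above(a,a), above(a,e), above(b,a), above(b,e), above(e,e), holds(a), near(a), near(e)}
2. drop(a,b)  →  {above(a,b), above(a,e), above(b,a), above(b,e), above(e,e), holds(a), near(b), near(e)}
3. drop(e,a)  →  {above(a,b), above(a,e), above(b,a), above(b,e), above(e,a), holds(a), near(a), near(b)}
optimal plan length = 3; 3 > 1

No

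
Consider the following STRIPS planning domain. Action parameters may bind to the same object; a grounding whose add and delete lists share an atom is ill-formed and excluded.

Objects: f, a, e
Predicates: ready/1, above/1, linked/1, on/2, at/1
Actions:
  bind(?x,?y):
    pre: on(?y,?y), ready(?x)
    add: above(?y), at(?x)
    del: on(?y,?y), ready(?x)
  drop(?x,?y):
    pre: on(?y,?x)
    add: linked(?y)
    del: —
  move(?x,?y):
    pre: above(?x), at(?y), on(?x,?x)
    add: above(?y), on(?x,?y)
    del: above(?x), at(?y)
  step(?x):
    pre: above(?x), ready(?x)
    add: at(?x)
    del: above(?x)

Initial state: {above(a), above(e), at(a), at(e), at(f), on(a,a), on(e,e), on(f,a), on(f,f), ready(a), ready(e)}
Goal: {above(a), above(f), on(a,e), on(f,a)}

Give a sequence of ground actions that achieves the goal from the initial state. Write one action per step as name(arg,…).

1. bind(a,f)  →  {above(a), above(e), above(f), at(a), at(e), at(f), on(a,a), on(e,e), on(f,a), ready(e)}
2. move(a,e)  →  {above(e), above(f), at(a), at(f), on(a,a), on(a,e), on(e,e), on(f,a), ready(e)}
3. bind(e,a)  →  {above(a), above(e), above(f), at(a), at(e), at(f), on(a,e), on(e,e), on(f,a)}

bind(a,f); move(a,e); bind(e,a)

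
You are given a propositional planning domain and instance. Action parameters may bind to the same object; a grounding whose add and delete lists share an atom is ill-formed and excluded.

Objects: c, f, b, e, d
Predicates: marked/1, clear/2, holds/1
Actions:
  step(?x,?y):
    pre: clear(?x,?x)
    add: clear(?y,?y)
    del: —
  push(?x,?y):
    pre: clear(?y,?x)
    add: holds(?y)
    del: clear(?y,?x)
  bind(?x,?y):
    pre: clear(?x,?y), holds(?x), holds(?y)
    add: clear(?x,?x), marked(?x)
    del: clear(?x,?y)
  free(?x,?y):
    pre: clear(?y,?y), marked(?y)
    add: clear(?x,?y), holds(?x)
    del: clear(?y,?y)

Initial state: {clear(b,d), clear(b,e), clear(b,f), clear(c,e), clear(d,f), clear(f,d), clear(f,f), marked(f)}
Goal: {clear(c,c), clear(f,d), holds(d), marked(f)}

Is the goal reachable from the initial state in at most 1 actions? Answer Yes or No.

1. step(f,c)  →  {clear(b,d), clear(b,e), clear(b,f), clear(c,c), clear(c,e), clear(d,f), clear(f,d), clear(f,f), marked(f)}
2. push(f,d)  →  {clear(b,d), clear(b,e), clear(b,f), clear(c,c), clear(c,e), clear(f,d), clear(f,f), holds(d), marked(f)}
optimal plan length = 2; 2 > 1

No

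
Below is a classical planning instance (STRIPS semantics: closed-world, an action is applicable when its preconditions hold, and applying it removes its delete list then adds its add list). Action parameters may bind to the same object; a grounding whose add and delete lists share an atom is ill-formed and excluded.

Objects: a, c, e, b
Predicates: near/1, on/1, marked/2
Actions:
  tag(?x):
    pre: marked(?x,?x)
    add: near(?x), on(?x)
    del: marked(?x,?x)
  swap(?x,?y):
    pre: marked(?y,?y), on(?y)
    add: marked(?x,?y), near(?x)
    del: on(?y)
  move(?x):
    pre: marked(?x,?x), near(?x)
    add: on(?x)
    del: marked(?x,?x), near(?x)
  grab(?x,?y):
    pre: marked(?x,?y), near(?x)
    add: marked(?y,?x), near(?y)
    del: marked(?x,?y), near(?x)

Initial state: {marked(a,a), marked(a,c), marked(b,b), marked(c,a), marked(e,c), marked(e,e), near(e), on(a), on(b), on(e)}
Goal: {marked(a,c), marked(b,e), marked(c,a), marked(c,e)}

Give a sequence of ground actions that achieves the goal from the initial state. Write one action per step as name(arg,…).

swap(b,e); grab(e,c)

1. swap(b,e)  →  {marked(a,a), marked(a,c), marked(b,b), marked(b,e), marked(c,a), marked(e,c), marked(e,e), near(b), near(e), on(a), on(b)}
2. grab(e,c)  →  {marked(a,a), marked(a,c), marked(b,b), marked(b,e), marked(c,a), marked(c,e), marked(e,e), near(b), near(c), on(a), on(b)}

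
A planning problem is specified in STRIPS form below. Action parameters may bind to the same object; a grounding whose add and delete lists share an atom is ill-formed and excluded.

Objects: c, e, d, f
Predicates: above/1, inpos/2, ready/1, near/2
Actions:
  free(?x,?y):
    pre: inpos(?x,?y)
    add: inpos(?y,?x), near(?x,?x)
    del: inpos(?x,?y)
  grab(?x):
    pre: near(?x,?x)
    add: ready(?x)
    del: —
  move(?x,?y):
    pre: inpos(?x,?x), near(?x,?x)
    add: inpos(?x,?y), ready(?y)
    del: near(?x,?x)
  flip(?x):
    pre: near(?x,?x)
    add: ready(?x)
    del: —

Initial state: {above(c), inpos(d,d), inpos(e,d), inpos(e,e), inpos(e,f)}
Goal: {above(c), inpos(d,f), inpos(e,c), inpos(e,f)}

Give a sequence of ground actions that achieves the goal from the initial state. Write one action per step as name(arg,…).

free(e,d); free(d,e); move(e,c); move(d,f)

1. free(e,d)  →  {above(c), inpos(d,d), inpos(d,e), inpos(e,e), inpos(e,f), near(e,e)}
2. free(d,e)  →  {above(c), inpos(d,d), inpos(e,d), inpos(e,e), inpos(e,f), near(d,d), near(e,e)}
3. move(e,c)  →  {above(c), inpos(d,d), inpos(e,c), inpos(e,d), inpos(e,e), inpos(e,f), near(d,d), ready(c)}
4. move(d,f)  →  {above(c), inpos(d,d), inpos(d,f), inpos(e,c), inpos(e,d), inpos(e,e), inpos(e,f), ready(c), ready(f)}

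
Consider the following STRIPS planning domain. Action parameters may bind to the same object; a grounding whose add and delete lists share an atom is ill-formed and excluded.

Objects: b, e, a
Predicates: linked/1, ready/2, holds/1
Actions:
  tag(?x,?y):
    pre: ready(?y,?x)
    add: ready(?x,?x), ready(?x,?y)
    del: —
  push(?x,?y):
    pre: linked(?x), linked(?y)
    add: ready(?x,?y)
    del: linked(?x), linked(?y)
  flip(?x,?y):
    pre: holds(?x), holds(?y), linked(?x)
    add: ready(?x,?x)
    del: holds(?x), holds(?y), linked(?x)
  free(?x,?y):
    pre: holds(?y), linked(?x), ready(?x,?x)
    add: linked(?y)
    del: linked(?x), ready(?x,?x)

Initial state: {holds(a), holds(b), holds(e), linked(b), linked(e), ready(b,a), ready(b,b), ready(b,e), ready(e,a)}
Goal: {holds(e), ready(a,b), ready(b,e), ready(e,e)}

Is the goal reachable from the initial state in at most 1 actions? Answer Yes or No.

1. tag(e,b)  →  {holds(a), holds(b), holds(e), linked(b), linked(e), ready(b,a), ready(b,b), ready(b,e), ready(e,a), ready(e,b), ready(e,e)}
2. tag(a,b)  →  {holds(a), holds(b), holds(e), linked(b), linked(e), ready(a,a), ready(a,b), ready(b,a), ready(b,b), ready(b,e), ready(e,a), ready(e,b), ready(e,e)}
optimal plan length = 2; 2 > 1

No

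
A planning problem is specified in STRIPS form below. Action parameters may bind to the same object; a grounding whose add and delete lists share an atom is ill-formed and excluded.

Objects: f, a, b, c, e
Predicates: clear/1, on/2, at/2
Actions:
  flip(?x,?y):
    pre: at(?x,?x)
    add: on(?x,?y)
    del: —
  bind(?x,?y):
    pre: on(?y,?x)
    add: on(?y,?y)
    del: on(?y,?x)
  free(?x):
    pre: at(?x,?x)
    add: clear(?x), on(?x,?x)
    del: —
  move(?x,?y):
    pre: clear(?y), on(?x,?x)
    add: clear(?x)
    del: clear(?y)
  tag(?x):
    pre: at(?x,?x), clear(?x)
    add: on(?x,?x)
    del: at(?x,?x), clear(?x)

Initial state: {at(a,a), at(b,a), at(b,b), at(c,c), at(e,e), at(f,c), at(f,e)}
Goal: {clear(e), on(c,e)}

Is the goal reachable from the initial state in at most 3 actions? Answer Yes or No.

Yes

1. flip(c,e)  →  {at(a,a), at(b,a), at(b,b), at(c,c), at(e,e), at(f,c), at(f,e), on(c,e)}
2. free(e)  →  {at(a,a), at(b,a), at(b,b), at(c,c), at(e,e), at(f,c), at(f,e), clear(e), on(c,e), on(e,e)}
optimal plan length = 2; 2 ≤ 3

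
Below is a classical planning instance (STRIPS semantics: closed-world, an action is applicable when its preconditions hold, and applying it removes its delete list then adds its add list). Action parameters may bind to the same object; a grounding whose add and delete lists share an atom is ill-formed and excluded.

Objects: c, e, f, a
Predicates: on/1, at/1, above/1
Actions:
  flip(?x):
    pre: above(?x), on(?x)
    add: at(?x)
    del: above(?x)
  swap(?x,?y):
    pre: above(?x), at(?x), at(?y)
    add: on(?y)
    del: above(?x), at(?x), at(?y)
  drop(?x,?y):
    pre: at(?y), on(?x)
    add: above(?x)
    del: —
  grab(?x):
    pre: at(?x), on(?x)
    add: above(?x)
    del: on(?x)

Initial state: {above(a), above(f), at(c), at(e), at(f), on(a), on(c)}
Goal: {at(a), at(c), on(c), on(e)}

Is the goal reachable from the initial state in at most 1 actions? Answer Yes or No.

No

1. flip(a)  →  {above(f), at(a), at(c), at(e), at(f), on(a), on(c)}
2. swap(f,e)  →  {at(a), at(c), on(a), on(c), on(e)}
optimal plan length = 2; 2 > 1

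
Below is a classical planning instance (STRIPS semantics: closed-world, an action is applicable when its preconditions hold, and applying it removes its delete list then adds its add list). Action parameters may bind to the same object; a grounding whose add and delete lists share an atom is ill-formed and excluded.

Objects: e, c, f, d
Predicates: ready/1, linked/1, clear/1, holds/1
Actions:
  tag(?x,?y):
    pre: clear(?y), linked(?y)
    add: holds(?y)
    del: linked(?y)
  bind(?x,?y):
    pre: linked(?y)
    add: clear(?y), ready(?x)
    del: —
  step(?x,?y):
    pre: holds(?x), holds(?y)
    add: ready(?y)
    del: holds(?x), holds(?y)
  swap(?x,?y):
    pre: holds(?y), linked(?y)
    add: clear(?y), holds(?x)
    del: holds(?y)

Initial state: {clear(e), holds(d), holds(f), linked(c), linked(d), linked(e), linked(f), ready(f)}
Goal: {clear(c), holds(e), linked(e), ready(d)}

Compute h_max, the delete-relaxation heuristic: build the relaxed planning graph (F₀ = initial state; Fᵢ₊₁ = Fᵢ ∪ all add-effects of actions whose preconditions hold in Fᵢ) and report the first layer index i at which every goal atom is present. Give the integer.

F0 = init (8 atoms)
F1 = F0 ∪ {clear(c), clear(d), clear(f), holds(c), holds(e), ready(c), ready(d), ready(e)}  (16 atoms)
goal ⊆ F1  ⇒  h_max = 1

1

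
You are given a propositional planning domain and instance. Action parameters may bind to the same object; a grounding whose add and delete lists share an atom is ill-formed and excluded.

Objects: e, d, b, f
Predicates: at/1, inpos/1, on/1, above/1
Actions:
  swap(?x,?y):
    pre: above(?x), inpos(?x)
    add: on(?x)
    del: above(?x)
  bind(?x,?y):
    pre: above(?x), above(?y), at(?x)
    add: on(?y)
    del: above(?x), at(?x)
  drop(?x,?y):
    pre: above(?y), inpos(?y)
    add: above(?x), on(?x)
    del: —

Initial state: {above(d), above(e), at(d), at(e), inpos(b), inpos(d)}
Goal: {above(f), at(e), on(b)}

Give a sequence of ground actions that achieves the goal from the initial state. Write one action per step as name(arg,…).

1. drop(b,d)  →  {above(b), above(d), above(e), at(d), at(e), inpos(b), inpos(d), on(b)}
2. drop(f,d)  →  {above(b), above(d), above(e), above(f), at(d), at(e), inpos(b), inpos(d), on(b), on(f)}

drop(b,d); drop(f,d)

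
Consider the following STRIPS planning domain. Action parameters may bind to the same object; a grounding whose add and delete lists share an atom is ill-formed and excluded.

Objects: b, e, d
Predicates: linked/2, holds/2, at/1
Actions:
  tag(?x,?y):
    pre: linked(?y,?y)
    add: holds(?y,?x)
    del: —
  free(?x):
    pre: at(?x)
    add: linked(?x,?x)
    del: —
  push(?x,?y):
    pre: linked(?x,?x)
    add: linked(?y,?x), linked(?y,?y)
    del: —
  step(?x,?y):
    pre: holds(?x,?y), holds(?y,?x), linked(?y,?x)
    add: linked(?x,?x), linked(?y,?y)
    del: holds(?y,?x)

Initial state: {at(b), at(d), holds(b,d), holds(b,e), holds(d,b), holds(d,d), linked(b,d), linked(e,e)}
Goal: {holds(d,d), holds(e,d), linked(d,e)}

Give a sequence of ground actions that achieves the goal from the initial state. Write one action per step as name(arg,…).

1. tag(d,e)  →  {at(b), at(d), holds(b,d), holds(b,e), holds(d,b), holds(d,d), holds(e,d), linked(b,d), linked(e,e)}
2. push(e,d)  →  {at(b), at(d), holds(b,d), holds(b,e), holds(d,b), holds(d,d), holds(e,d), linked(b,d), linked(d,d), linked(d,e), linked(e,e)}

tag(d,e); push(e,d)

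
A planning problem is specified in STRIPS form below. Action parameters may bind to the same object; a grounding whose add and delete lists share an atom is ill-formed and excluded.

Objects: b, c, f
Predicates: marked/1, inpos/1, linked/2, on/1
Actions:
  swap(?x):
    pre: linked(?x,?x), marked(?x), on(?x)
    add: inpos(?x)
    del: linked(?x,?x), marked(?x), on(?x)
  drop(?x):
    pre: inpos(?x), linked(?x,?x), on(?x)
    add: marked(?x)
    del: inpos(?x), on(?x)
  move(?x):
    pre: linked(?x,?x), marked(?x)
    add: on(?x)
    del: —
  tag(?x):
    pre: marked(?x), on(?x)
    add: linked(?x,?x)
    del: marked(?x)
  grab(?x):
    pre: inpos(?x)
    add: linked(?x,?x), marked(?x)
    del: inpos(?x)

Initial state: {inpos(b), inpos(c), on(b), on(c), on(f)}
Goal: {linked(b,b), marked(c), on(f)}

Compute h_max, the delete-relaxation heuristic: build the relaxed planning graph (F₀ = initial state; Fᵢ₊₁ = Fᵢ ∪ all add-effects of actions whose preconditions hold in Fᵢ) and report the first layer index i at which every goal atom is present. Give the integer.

F0 = init (5 atoms)
F1 = F0 ∪ {linked(b,b), linked(c,c), marked(b), marked(c)}  (9 atoms)
goal ⊆ F1  ⇒  h_max = 1

1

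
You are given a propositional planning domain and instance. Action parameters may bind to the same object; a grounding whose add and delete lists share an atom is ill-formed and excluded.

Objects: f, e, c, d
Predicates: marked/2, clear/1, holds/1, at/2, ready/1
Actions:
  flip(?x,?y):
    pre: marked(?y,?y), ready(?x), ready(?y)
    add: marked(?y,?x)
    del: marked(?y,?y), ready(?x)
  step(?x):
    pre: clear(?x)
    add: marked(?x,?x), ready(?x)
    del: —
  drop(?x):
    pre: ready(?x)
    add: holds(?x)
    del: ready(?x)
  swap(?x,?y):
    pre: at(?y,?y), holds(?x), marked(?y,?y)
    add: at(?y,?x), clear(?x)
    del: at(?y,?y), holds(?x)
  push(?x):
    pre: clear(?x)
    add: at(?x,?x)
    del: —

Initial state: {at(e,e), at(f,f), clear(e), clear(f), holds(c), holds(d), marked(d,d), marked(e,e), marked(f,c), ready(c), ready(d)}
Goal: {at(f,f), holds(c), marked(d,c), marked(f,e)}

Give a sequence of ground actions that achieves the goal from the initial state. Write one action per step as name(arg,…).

flip(c,d); step(f); step(e); flip(e,f)

1. flip(c,d)  →  {at(e,e), at(f,f), clear(e), clear(f), holds(c), holds(d), marked(d,c), marked(e,e), marked(f,c), ready(d)}
2. step(f)  →  {at(e,e), at(f,f), clear(e), clear(f), holds(c), holds(d), marked(d,c), marked(e,e), marked(f,c), marked(f,f), ready(d), ready(f)}
3. step(e)  →  {at(e,e), at(f,f), clear(e), clear(f), holds(c), holds(d), marked(d,c), marked(e,e), marked(f,c), marked(f,f), ready(d), ready(e), ready(f)}
4. flip(e,f)  →  {at(e,e), at(f,f), clear(e), clear(f), holds(c), holds(d), marked(d,c), marked(e,e), marked(f,c), marked(f,e), ready(d), ready(f)}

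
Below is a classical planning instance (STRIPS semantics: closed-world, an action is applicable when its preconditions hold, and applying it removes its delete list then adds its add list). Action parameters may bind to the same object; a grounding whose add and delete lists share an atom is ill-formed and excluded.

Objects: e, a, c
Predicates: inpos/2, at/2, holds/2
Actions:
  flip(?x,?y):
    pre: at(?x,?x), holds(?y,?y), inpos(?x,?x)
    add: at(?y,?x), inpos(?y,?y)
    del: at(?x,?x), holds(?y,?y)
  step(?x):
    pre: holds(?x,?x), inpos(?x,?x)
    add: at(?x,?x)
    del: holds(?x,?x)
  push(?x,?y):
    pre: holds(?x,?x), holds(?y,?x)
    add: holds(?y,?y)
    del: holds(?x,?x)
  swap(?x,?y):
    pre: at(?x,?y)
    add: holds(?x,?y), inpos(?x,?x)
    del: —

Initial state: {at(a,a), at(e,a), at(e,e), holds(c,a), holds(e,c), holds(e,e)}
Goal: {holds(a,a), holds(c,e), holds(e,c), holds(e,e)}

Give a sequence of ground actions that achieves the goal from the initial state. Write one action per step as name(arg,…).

swap(e,e); swap(a,a); push(a,c); flip(e,c); swap(a,a); swap(c,e)

1. swap(e,e)  →  {at(a,a), at(e,a), at(e,e), holds(c,a), holds(e,c), holds(e,e), inpos(e,e)}
2. swap(a,a)  →  {at(a,a), at(e,a), at(e,e), holds(a,a), holds(c,a), holds(e,c), holds(e,e), inpos(a,a), inpos(e,e)}
3. push(a,c)  →  {at(a,a), at(e,a), at(e,e), holds(c,a), holds(c,c), holds(e,c), holds(e,e), inpos(a,a), inpos(e,e)}
4. flip(e,c)  →  {at(a,a), at(c,e), at(e,a), holds(c,a), holds(e,c), holds(e,e), inpos(a,a), inpos(c,c), inpos(e,e)}
5. swap(a,a)  →  {at(a,a), at(c,e), at(e,a), holds(a,a), holds(c,a), holds(e,c), holds(e,e), inpos(a,a), inpos(c,c), inpos(e,e)}
6. swap(c,e)  →  {at(a,a), at(c,e), at(e,a), holds(a,a), holds(c,a), holds(c,e), holds(e,c), holds(e,e), inpos(a,a), inpos(c,c), inpos(e,e)}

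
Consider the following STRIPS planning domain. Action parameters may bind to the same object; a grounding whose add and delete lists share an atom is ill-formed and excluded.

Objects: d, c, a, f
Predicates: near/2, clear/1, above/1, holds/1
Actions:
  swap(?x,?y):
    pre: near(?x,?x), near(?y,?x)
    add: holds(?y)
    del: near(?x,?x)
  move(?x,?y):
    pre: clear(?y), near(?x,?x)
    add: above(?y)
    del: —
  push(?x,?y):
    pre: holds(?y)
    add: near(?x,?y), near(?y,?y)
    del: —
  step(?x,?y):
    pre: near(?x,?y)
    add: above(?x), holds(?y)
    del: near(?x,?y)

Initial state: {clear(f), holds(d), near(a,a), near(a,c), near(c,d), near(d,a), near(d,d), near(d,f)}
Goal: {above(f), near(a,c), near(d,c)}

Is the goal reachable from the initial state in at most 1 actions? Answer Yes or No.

1. swap(d,c)  →  {clear(f), holds(c), holds(d), near(a,a), near(a,c), near(c,d), near(d,a), near(d,f)}
2. move(a,f)  →  {above(f), clear(f), holds(c), holds(d), near(a,a), near(a,c), near(c,d), near(d,a), near(d,f)}
3. push(d,c)  →  {above(f), clear(f), holds(c), holds(d), near(a,a), near(a,c), near(c,c), near(c,d), near(d,a), near(d,c), near(d,f)}
optimal plan length = 3; 3 > 1

No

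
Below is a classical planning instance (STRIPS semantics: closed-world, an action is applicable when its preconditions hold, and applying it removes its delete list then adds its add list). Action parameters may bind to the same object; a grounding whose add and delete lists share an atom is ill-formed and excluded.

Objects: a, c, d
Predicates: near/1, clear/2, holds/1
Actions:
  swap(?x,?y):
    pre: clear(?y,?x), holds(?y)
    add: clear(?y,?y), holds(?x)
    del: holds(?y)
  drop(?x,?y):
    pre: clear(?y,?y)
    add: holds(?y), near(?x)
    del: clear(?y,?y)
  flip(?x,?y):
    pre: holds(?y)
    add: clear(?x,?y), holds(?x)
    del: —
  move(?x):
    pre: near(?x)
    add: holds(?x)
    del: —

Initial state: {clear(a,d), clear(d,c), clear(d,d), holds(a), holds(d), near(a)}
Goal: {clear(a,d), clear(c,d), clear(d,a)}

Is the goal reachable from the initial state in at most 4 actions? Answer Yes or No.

1. flip(c,d)  →  {clear(a,d), clear(c,d), clear(d,c), clear(d,d), holds(a), holds(c), holds(d), near(a)}
2. flip(d,a)  →  {clear(a,d), clear(c,d), clear(d,a), clear(d,c), clear(d,d), holds(a), holds(c), holds(d), near(a)}
optimal plan length = 2; 2 ≤ 4

Yes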